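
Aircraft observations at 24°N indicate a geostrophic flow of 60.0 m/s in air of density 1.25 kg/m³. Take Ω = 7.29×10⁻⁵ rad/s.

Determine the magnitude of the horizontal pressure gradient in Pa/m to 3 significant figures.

Coriolis parameter at 24°N:
f = 2Ω sin φ = 2 × 7.29×10⁻⁵ × sin 24° = 5.93×10⁻⁵ s⁻¹
Geostrophic balance rearranged: |∂P/∂n| = f ρ V_g
|∂P/∂n| = 5.93×10⁻⁵ × 1.25 × 60.0 = 4.45×10⁻³ Pa/m

4.45×10⁻³ Pa/m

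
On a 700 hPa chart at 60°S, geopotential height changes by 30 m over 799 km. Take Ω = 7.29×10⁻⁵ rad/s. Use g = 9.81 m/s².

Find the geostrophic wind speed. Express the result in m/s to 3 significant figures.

Coriolis parameter at 60°S:
f = 2Ω sin φ = 2 × 7.29×10⁻⁵ × sin 60° = 1.26×10⁻⁴ s⁻¹
Height gradient: |∂Z/∂n| = 30 m / 799000 m = 3.75×10⁻⁵
On a pressure surface, geostrophic balance gives V_g = (g/f)|∂Z/∂n|:
V_g = 9.81 × 3.75×10⁻⁵ / 1.26×10⁻⁴ = 2.92 m/s

2.92 m/s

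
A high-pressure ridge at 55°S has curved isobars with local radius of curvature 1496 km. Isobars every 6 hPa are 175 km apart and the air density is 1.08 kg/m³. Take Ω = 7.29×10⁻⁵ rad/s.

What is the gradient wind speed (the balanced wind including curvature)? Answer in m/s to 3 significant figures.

Coriolis parameter at 55°S:
f = 2Ω sin φ = 2 × 7.29×10⁻⁵ × sin 55° = 1.19×10⁻⁴ s⁻¹
Pressure gradient: |∂P/∂n| = 600 Pa / 175000 m = 3.43×10⁻³ Pa/m
Geostrophic speed: V_g = |∂P/∂n|/(fρ) = 3.43×10⁻³/(1.19×10⁻⁴ × 1.08) = 26.6 m/s
Around a high, pressure-gradient force acts outward with centrifugal, so Coriolis balances both:
fV = (1/ρ)|∂P/∂n| + V²/R  →  V² − fR·V + fR·V_g = 0
With fR = 1.19×10⁻⁴ × 1496×10³ m = 179 m/s:
V = [fR − √((fR)² − 4 fR V_g)]/2 = [179 − √(179² − 4×179×26.6)]/2 = 32.5 m/s
Supergeostrophic (V > V_g = 26.6 m/s), as expected around a high.

32.5 m/s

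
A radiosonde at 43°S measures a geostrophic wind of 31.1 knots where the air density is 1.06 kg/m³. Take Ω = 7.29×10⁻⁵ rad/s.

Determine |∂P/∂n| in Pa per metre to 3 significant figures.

Coriolis parameter at 43°S:
f = 2Ω sin φ = 2 × 7.29×10⁻⁵ × sin 43° = 9.94×10⁻⁵ s⁻¹
Wind speed in SI: 31.1 knots = 16.0 m/s
Geostrophic balance rearranged: |∂P/∂n| = f ρ V_g
|∂P/∂n| = 9.94×10⁻⁵ × 1.06 × 16.0 = 1.69×10⁻³ Pa/m

1.69×10⁻³ Pa/m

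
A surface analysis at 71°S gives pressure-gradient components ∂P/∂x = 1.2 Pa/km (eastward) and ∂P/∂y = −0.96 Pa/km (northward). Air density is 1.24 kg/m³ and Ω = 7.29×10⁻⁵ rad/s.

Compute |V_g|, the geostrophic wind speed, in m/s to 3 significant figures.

Coriolis parameter at 71°S:
f = 2Ω sin φ = 2 × 7.29×10⁻⁵ × sin 71° = 1.38×10⁻⁴ s⁻¹
In the Southern Hemisphere f is negative: f = −1.38×10⁻⁴ s⁻¹.
Component geostrophic relations (x east, y north):
u_g = −(1/(fρ)) ∂P/∂y,  v_g = (1/(fρ)) ∂P/∂x
u_g = −(−0.96×10⁻³)/(−1.38×10⁻⁴ × 1.24) = −5.62 m/s;  v_g = (1.2×10⁻³)/(−1.38×10⁻⁴ × 1.24) = −7.02 m/s
|V_g| = √(u_g² + v_g²) = 8.99 m/s

8.99 m/s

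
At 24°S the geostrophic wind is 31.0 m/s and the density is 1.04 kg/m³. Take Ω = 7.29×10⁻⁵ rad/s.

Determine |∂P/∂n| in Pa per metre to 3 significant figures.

1.91×10⁻³ Pa/m

Coriolis parameter at 24°S:
f = 2Ω sin φ = 2 × 7.29×10⁻⁵ × sin 24° = 5.93×10⁻⁵ s⁻¹
Geostrophic balance rearranged: |∂P/∂n| = f ρ V_g
|∂P/∂n| = 5.93×10⁻⁵ × 1.04 × 31.0 = 1.91×10⁻³ Pa/m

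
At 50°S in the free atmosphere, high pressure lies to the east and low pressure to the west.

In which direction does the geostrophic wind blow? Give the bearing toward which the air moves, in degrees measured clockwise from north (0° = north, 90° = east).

The pressure-gradient force points toward the west (bearing 270°).
Geostrophic balance: in the Southern Hemisphere the Coriolis force deflects motion to the left, so the geostrophic wind blows 90° to the left of the pressure-gradient force (low pressure on the right).
Rotating 270° by 90° counterclockwise gives 180° — the wind blows toward the south.

180°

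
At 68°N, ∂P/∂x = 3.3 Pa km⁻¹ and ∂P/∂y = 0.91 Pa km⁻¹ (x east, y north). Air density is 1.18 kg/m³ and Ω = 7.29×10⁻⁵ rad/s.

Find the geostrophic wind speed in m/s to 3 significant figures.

Coriolis parameter at 68°N:
f = 2Ω sin φ = 2 × 7.29×10⁻⁵ × sin 68° = 1.35×10⁻⁴ s⁻¹
Component geostrophic relations (x east, y north):
u_g = −(1/(fρ)) ∂P/∂y,  v_g = (1/(fρ)) ∂P/∂x
u_g = −(0.91×10⁻³)/(1.35×10⁻⁴ × 1.18) = −5.70 m/s;  v_g = (3.3×10⁻³)/(1.35×10⁻⁴ × 1.18) = 20.7 m/s
|V_g| = √(u_g² + v_g²) = 21.5 m/s

21.5 m/s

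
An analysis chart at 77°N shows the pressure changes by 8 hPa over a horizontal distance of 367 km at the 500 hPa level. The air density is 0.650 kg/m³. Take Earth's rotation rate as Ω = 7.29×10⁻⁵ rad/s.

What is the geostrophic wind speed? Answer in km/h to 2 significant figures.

Coriolis parameter at 77°N:
f = 2Ω sin φ = 2 × 7.29×10⁻⁵ × sin 77° = 1.42×10⁻⁴ s⁻¹
Pressure gradient: |∂P/∂n| = 800 Pa / 367000 m = 2.18×10⁻³ Pa/m
Geostrophic balance (pressure-gradient force = Coriolis force):
V_g = (1/(fρ)) |∂P/∂n| = 2.18×10⁻³ / (1.42×10⁻⁴ × 0.650) = 23.6 m/s
Converting: 23.6 m/s × 3.6 = 85 km/h

85 km/h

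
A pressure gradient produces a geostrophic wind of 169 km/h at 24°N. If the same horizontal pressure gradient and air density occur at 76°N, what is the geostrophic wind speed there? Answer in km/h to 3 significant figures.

70.8 km/h

With the same pressure gradient and density, V_g ∝ 1/f ∝ 1/sin φ.
V₂ = V₁ · sin φ₁ / sin φ₂ = 169 × sin 24° / sin 76°
V₂ = 169 × 0.4067/0.9703 = 70.8 km/h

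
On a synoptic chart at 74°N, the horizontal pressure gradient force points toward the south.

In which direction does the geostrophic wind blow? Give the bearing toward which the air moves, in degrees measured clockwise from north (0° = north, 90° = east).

The pressure-gradient force points toward the south (bearing 180°).
Geostrophic balance: in the Northern Hemisphere the Coriolis force deflects motion to the right, so the geostrophic wind blows 90° to the right of the pressure-gradient force (low pressure on the left).
Rotating 180° by 90° clockwise gives 270° — the wind blows toward the west.

270°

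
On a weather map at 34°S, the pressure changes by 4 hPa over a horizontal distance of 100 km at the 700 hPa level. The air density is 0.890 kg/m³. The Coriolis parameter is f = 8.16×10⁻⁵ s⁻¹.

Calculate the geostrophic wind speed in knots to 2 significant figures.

110 knots

Pressure gradient: |∂P/∂n| = 400 Pa / 100000 m = 4.00×10⁻³ Pa/m
Geostrophic balance (pressure-gradient force = Coriolis force):
V_g = (1/(fρ)) |∂P/∂n| = 4.00×10⁻³ / (8.16×10⁻⁵ × 0.890) = 55.1 m/s
Converting: 55.1 m/s × 1.944 = 110 knots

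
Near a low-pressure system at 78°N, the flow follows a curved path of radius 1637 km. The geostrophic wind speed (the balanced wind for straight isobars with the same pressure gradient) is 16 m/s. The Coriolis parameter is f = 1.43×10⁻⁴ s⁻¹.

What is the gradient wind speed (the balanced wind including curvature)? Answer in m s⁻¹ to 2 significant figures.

15 m s⁻¹

Around a low, centrifugal force acts outward with Coriolis, so pressure-gradient force balances both:
(1/ρ)|∂P/∂n| = fV + V²/R  →  V² + fR·V − fR·V_g = 0
With fR = 1.43×10⁻⁴ × 1637×10³ m = 234 m/s:
V = [−fR + √((fR)² + 4 fR V_g)]/2 = [−234 + √(234² + 4×234×16)]/2 = 15 m/s
Subgeostrophic (V < V_g = 16 m/s), as expected around a low.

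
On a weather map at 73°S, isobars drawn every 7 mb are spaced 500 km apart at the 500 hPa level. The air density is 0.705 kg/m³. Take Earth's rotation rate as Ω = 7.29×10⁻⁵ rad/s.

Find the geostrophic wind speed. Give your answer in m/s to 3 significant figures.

Coriolis parameter at 73°S:
f = 2Ω sin φ = 2 × 7.29×10⁻⁵ × sin 73° = 1.39×10⁻⁴ s⁻¹
Pressure gradient: |∂P/∂n| = 700 Pa / 500000 m = 1.40×10⁻³ Pa/m
Geostrophic balance (pressure-gradient force = Coriolis force):
V_g = (1/(fρ)) |∂P/∂n| = 1.40×10⁻³ / (1.39×10⁻⁴ × 0.705) = 14.2 m/s

14.2 m/s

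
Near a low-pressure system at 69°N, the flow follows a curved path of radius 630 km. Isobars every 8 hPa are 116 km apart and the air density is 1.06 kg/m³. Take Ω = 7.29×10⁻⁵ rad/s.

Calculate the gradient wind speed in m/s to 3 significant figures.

34.2 m/s

Coriolis parameter at 69°N:
f = 2Ω sin φ = 2 × 7.29×10⁻⁵ × sin 69° = 1.36×10⁻⁴ s⁻¹
Pressure gradient: |∂P/∂n| = 800 Pa / 116000 m = 6.90×10⁻³ Pa/m
Geostrophic speed: V_g = |∂P/∂n|/(fρ) = 6.90×10⁻³/(1.36×10⁻⁴ × 1.06) = 47.8 m/s
Around a low, centrifugal force acts outward with Coriolis, so pressure-gradient force balances both:
(1/ρ)|∂P/∂n| = fV + V²/R  →  V² + fR·V − fR·V_g = 0
With fR = 1.36×10⁻⁴ × 630×10³ m = 85.8 m/s:
V = [−fR + √((fR)² + 4 fR V_g)]/2 = [−85.8 + √(85.8² + 4×85.8×47.8)]/2 = 34.2 m/s
Subgeostrophic (V < V_g = 47.8 m/s), as expected around a low.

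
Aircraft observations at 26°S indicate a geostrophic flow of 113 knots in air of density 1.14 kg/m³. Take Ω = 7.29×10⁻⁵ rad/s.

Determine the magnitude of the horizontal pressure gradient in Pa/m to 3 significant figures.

Coriolis parameter at 26°S:
f = 2Ω sin φ = 2 × 7.29×10⁻⁵ × sin 26° = 6.39×10⁻⁵ s⁻¹
Wind speed in SI: 113 knots = 58.1 m/s
Geostrophic balance rearranged: |∂P/∂n| = f ρ V_g
|∂P/∂n| = 6.39×10⁻⁵ × 1.14 × 58.1 = 4.24×10⁻³ Pa/m

4.24×10⁻³ Pa/m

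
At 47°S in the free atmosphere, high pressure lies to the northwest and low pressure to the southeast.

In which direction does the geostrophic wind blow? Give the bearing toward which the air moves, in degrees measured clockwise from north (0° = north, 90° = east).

045°

The pressure-gradient force points toward the southeast (bearing 135°).
Geostrophic balance: in the Southern Hemisphere the Coriolis force deflects motion to the left, so the geostrophic wind blows 90° to the left of the pressure-gradient force (low pressure on the right).
Rotating 135° by 90° counterclockwise gives 045° — the wind blows toward the northeast.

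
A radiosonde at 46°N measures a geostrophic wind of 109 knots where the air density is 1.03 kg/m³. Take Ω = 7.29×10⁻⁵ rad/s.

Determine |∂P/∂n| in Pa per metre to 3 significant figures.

6.06×10⁻³ Pa/m

Coriolis parameter at 46°N:
f = 2Ω sin φ = 2 × 7.29×10⁻⁵ × sin 46° = 1.05×10⁻⁴ s⁻¹
Wind speed in SI: 109 knots = 56.1 m/s
Geostrophic balance rearranged: |∂P/∂n| = f ρ V_g
|∂P/∂n| = 1.05×10⁻⁴ × 1.03 × 56.1 = 6.06×10⁻³ Pa/m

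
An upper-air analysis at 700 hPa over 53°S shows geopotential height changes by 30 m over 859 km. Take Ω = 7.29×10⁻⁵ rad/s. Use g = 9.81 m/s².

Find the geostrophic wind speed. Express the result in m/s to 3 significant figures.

2.94 m/s

Coriolis parameter at 53°S:
f = 2Ω sin φ = 2 × 7.29×10⁻⁵ × sin 53° = 1.16×10⁻⁴ s⁻¹
Height gradient: |∂Z/∂n| = 30 m / 859000 m = 3.49×10⁻⁵
On a pressure surface, geostrophic balance gives V_g = (g/f)|∂Z/∂n|:
V_g = 9.81 × 3.49×10⁻⁵ / 1.16×10⁻⁴ = 2.94 m/s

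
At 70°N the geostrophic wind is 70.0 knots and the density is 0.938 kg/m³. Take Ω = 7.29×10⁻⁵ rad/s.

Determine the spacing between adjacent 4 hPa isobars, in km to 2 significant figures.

86 km

Coriolis parameter at 70°N:
f = 2Ω sin φ = 2 × 7.29×10⁻⁵ × sin 70° = 1.37×10⁻⁴ s⁻¹
Wind speed in SI: 70.0 knots = 36.0 m/s
Geostrophic balance rearranged: |∂P/∂n| = f ρ V_g
|∂P/∂n| = 1.37×10⁻⁴ × 0.938 × 36.0 = 4.63×10⁻³ Pa/m
Isobar spacing: Δn = ΔP/|∂P/∂n| = 400 Pa / 4.63×10⁻³ Pa/m = 86433 m ≈ 86 km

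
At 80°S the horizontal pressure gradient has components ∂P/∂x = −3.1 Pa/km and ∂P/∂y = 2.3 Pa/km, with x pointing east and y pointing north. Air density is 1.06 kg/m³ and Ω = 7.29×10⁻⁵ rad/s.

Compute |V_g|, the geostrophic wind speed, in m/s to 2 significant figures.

25 m/s

Coriolis parameter at 80°S:
f = 2Ω sin φ = 2 × 7.29×10⁻⁵ × sin 80° = 1.44×10⁻⁴ s⁻¹
In the Southern Hemisphere f is negative: f = −1.44×10⁻⁴ s⁻¹.
Component geostrophic relations (x east, y north):
u_g = −(1/(fρ)) ∂P/∂y,  v_g = (1/(fρ)) ∂P/∂x
u_g = −(2.3×10⁻³)/(−1.44×10⁻⁴ × 1.06) = 15.1 m/s;  v_g = (−3.1×10⁻³)/(−1.44×10⁻⁴ × 1.06) = 20.4 m/s
|V_g| = √(u_g² + v_g²) = 25.4 m/s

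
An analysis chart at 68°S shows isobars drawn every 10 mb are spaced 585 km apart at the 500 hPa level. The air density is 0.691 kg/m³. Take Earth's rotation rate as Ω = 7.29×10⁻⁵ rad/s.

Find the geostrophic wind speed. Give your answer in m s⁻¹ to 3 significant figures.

Coriolis parameter at 68°S:
f = 2Ω sin φ = 2 × 7.29×10⁻⁵ × sin 68° = 1.35×10⁻⁴ s⁻¹
Pressure gradient: |∂P/∂n| = 1000 Pa / 585000 m = 1.71×10⁻³ Pa/m
Geostrophic balance (pressure-gradient force = Coriolis force):
V_g = (1/(fρ)) |∂P/∂n| = 1.71×10⁻³ / (1.35×10⁻⁴ × 0.691) = 18.3 m/s

18.3 m s⁻¹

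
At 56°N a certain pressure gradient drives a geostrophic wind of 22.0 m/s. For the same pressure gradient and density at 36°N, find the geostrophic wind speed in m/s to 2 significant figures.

31 m/s

With the same pressure gradient and density, V_g ∝ 1/f ∝ 1/sin φ.
V₂ = V₁ · sin φ₁ / sin φ₂ = 22.0 × sin 56° / sin 36°
V₂ = 22.0 × 0.8290/0.5878 = 31 m/s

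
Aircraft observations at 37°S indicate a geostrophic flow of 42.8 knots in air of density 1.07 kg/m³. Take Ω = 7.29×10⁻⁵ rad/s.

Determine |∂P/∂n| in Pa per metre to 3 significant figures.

2.07×10⁻³ Pa/m

Coriolis parameter at 37°S:
f = 2Ω sin φ = 2 × 7.29×10⁻⁵ × sin 37° = 8.77×10⁻⁵ s⁻¹
Wind speed in SI: 42.8 knots = 22.0 m/s
Geostrophic balance rearranged: |∂P/∂n| = f ρ V_g
|∂P/∂n| = 8.77×10⁻⁵ × 1.07 × 22.0 = 2.07×10⁻³ Pa/m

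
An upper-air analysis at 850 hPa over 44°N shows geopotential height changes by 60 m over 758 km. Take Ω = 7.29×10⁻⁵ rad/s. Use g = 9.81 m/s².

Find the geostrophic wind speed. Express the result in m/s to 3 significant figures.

Coriolis parameter at 44°N:
f = 2Ω sin φ = 2 × 7.29×10⁻⁵ × sin 44° = 1.01×10⁻⁴ s⁻¹
Height gradient: |∂Z/∂n| = 60 m / 758000 m = 7.92×10⁻⁵
On a pressure surface, geostrophic balance gives V_g = (g/f)|∂Z/∂n|:
V_g = 9.81 × 7.92×10⁻⁵ / 1.01×10⁻⁴ = 7.67 m/s

7.67 m/s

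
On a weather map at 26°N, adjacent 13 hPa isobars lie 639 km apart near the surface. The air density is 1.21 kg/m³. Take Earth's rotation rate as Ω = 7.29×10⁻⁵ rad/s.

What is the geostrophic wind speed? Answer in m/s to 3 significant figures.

Coriolis parameter at 26°N:
f = 2Ω sin φ = 2 × 7.29×10⁻⁵ × sin 26° = 6.39×10⁻⁵ s⁻¹
Pressure gradient: |∂P/∂n| = 1300 Pa / 639000 m = 2.03×10⁻³ Pa/m
Geostrophic balance (pressure-gradient force = Coriolis force):
V_g = (1/(fρ)) |∂P/∂n| = 2.03×10⁻³ / (6.39×10⁻⁵ × 1.21) = 26.3 m/s

26.3 m/s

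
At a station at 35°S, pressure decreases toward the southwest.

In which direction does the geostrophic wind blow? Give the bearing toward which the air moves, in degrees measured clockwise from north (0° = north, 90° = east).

The pressure-gradient force points toward the southwest (bearing 225°).
Geostrophic balance: in the Southern Hemisphere the Coriolis force deflects motion to the left, so the geostrophic wind blows 90° to the left of the pressure-gradient force (low pressure on the right).
Rotating 225° by 90° counterclockwise gives 135° — the wind blows toward the southeast.

135°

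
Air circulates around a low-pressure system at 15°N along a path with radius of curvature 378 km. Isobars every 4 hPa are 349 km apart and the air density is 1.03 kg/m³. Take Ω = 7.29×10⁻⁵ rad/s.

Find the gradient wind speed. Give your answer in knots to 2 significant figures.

Coriolis parameter at 15°N:
f = 2Ω sin φ = 2 × 7.29×10⁻⁵ × sin 15° = 3.77×10⁻⁵ s⁻¹
Pressure gradient: |∂P/∂n| = 400 Pa / 349000 m = 1.15×10⁻³ Pa/m
Geostrophic speed: V_g = |∂P/∂n|/(fρ) = 1.15×10⁻³/(3.77×10⁻⁵ × 1.03) = 29.5 m/s
Around a low, centrifugal force acts outward with Coriolis, so pressure-gradient force balances both:
(1/ρ)|∂P/∂n| = fV + V²/R  →  V² + fR·V − fR·V_g = 0
With fR = 3.77×10⁻⁵ × 378×10³ m = 14.3 m/s:
V = [−fR + √((fR)² + 4 fR V_g)]/2 = [−14.3 + √(14.3² + 4×14.3×29.5)]/2 = 14.6 m/s
Subgeostrophic (V < V_g = 29.5 m/s), as expected around a low.
Converting: 14.6 m/s × 1.944 = 28 knots

28 knots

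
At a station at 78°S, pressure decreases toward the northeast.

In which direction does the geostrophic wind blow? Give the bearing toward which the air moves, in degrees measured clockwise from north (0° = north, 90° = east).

The pressure-gradient force points toward the northeast (bearing 045°).
Geostrophic balance: in the Southern Hemisphere the Coriolis force deflects motion to the left, so the geostrophic wind blows 90° to the left of the pressure-gradient force (low pressure on the right).
Rotating 045° by 90° counterclockwise gives 315° — the wind blows toward the northwest.

315°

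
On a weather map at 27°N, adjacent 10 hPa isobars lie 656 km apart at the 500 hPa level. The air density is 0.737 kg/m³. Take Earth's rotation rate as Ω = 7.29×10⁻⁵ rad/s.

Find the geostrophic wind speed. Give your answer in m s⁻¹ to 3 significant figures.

Coriolis parameter at 27°N:
f = 2Ω sin φ = 2 × 7.29×10⁻⁵ × sin 27° = 6.62×10⁻⁵ s⁻¹
Pressure gradient: |∂P/∂n| = 1000 Pa / 656000 m = 1.52×10⁻³ Pa/m
Geostrophic balance (pressure-gradient force = Coriolis force):
V_g = (1/(fρ)) |∂P/∂n| = 1.52×10⁻³ / (6.62×10⁻⁵ × 0.737) = 31.2 m/s

31.2 m s⁻¹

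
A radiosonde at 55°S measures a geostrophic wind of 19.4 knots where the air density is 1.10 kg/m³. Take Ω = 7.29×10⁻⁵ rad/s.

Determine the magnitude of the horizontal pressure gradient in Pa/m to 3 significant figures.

Coriolis parameter at 55°S:
f = 2Ω sin φ = 2 × 7.29×10⁻⁵ × sin 55° = 1.19×10⁻⁴ s⁻¹
Wind speed in SI: 19.4 knots = 9.98 m/s
Geostrophic balance rearranged: |∂P/∂n| = f ρ V_g
|∂P/∂n| = 1.19×10⁻⁴ × 1.10 × 9.98 = 1.31×10⁻³ Pa/m

1.31×10⁻³ Pa/m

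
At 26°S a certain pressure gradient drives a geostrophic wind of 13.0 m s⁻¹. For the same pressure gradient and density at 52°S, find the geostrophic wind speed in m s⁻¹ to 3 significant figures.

With the same pressure gradient and density, V_g ∝ 1/f ∝ 1/sin φ.
V₂ = V₁ · sin φ₁ / sin φ₂ = 13.0 × sin 26° / sin 52°
V₂ = 13.0 × 0.4384/0.7880 = 7.23 m s⁻¹

7.23 m s⁻¹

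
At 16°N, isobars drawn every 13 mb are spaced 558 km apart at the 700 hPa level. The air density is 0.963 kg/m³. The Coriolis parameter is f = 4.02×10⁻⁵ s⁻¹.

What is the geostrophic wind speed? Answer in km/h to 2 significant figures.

220 km/h

Pressure gradient: |∂P/∂n| = 1300 Pa / 558000 m = 2.33×10⁻³ Pa/m
Geostrophic balance (pressure-gradient force = Coriolis force):
V_g = (1/(fρ)) |∂P/∂n| = 2.33×10⁻³ / (4.02×10⁻⁵ × 0.963) = 60.2 m/s
Converting: 60.2 m/s × 3.6 = 220 km/h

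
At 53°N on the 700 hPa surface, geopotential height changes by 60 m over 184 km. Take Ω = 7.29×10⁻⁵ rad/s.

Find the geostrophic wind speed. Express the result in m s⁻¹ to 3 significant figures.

27.5 m s⁻¹

Coriolis parameter at 53°N:
f = 2Ω sin φ = 2 × 7.29×10⁻⁵ × sin 53° = 1.16×10⁻⁴ s⁻¹
Height gradient: |∂Z/∂n| = 60 m / 184000 m = 3.26×10⁻⁴
On a pressure surface, geostrophic balance gives V_g = (g/f)|∂Z/∂n|:
V_g = 9.81 × 3.26×10⁻⁴ / 1.16×10⁻⁴ = 27.5 m/s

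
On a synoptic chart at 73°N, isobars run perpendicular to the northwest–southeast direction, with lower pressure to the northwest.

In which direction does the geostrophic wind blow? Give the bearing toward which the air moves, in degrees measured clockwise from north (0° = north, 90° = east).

045°

The pressure-gradient force points toward the northwest (bearing 315°).
Geostrophic balance: in the Northern Hemisphere the Coriolis force deflects motion to the right, so the geostrophic wind blows 90° to the right of the pressure-gradient force (low pressure on the left).
Rotating 315° by 90° clockwise gives 045° — the wind blows toward the northeast.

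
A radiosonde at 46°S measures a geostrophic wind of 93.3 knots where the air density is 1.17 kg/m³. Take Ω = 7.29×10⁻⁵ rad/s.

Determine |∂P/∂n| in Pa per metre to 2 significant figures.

Coriolis parameter at 46°S:
f = 2Ω sin φ = 2 × 7.29×10⁻⁵ × sin 46° = 1.05×10⁻⁴ s⁻¹
Wind speed in SI: 93.3 knots = 48.0 m/s
Geostrophic balance rearranged: |∂P/∂n| = f ρ V_g
|∂P/∂n| = 1.05×10⁻⁴ × 1.17 × 48.0 = 5.89×10⁻³ Pa/m

5.9×10⁻³ Pa/m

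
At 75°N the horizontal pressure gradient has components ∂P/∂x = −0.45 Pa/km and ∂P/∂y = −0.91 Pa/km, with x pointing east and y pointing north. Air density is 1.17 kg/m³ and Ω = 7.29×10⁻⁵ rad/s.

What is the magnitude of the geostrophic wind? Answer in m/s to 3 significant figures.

Coriolis parameter at 75°N:
f = 2Ω sin φ = 2 × 7.29×10⁻⁵ × sin 75° = 1.41×10⁻⁴ s⁻¹
Component geostrophic relations (x east, y north):
u_g = −(1/(fρ)) ∂P/∂y,  v_g = (1/(fρ)) ∂P/∂x
u_g = −(−0.91×10⁻³)/(1.41×10⁻⁴ × 1.17) = 5.52 m/s;  v_g = (−0.45×10⁻³)/(1.41×10⁻⁴ × 1.17) = −2.73 m/s
|V_g| = √(u_g² + v_g²) = 6.16 m/s

6.16 m/s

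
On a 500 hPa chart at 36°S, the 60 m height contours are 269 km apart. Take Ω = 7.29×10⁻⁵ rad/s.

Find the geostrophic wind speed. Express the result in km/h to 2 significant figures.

92 km/h

Coriolis parameter at 36°S:
f = 2Ω sin φ = 2 × 7.29×10⁻⁵ × sin 36° = 8.57×10⁻⁵ s⁻¹
Height gradient: |∂Z/∂n| = 60 m / 269000 m = 2.23×10⁻⁴
On a pressure surface, geostrophic balance gives V_g = (g/f)|∂Z/∂n|:
V_g = 9.81 × 2.23×10⁻⁴ / 8.57×10⁻⁵ = 25.5 m/s
Converting: 25.5 m/s × 3.6 = 92 km/h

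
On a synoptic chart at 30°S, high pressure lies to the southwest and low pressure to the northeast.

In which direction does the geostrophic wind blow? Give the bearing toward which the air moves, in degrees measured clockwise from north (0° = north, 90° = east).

The pressure-gradient force points toward the northeast (bearing 045°).
Geostrophic balance: in the Southern Hemisphere the Coriolis force deflects motion to the left, so the geostrophic wind blows 90° to the left of the pressure-gradient force (low pressure on the right).
Rotating 045° by 90° counterclockwise gives 315° — the wind blows toward the northwest.

315°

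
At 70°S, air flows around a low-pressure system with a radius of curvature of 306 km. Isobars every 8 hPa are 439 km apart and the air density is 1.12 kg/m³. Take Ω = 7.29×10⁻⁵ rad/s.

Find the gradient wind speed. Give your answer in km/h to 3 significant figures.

Coriolis parameter at 70°S:
f = 2Ω sin φ = 2 × 7.29×10⁻⁵ × sin 70° = 1.37×10⁻⁴ s⁻¹
Pressure gradient: |∂P/∂n| = 800 Pa / 439000 m = 1.82×10⁻³ Pa/m
Geostrophic speed: V_g = |∂P/∂n|/(fρ) = 1.82×10⁻³/(1.37×10⁻⁴ × 1.12) = 11.9 m/s
Around a low, centrifugal force acts outward with Coriolis, so pressure-gradient force balances both:
(1/ρ)|∂P/∂n| = fV + V²/R  →  V² + fR·V − fR·V_g = 0
With fR = 1.37×10⁻⁴ × 306×10³ m = 41.9 m/s:
V = [−fR + √((fR)² + 4 fR V_g)]/2 = [−41.9 + √(41.9² + 4×41.9×11.9)]/2 = 9.65 m/s
Subgeostrophic (V < V_g = 11.9 m/s), as expected around a low.
Converting: 9.65 m/s × 3.6 = 34.8 km/h

34.8 km/h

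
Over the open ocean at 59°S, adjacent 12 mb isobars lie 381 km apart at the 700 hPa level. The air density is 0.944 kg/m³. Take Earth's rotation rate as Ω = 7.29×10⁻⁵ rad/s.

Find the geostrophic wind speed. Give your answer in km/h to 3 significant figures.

96.1 km/h

Coriolis parameter at 59°S:
f = 2Ω sin φ = 2 × 7.29×10⁻⁵ × sin 59° = 1.25×10⁻⁴ s⁻¹
Pressure gradient: |∂P/∂n| = 1200 Pa / 381000 m = 3.15×10⁻³ Pa/m
Geostrophic balance (pressure-gradient force = Coriolis force):
V_g = (1/(fρ)) |∂P/∂n| = 3.15×10⁻³ / (1.25×10⁻⁴ × 0.944) = 26.7 m/s
Converting: 26.7 m/s × 3.6 = 96.1 km/h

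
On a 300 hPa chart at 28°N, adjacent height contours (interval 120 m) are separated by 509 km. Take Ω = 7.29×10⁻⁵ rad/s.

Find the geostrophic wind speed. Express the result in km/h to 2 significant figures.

120 km/h

Coriolis parameter at 28°N:
f = 2Ω sin φ = 2 × 7.29×10⁻⁵ × sin 28° = 6.84×10⁻⁵ s⁻¹
Height gradient: |∂Z/∂n| = 120 m / 509000 m = 2.36×10⁻⁴
On a pressure surface, geostrophic balance gives V_g = (g/f)|∂Z/∂n|:
V_g = 9.81 × 2.36×10⁻⁴ / 6.84×10⁻⁵ = 33.8 m/s
Converting: 33.8 m/s × 3.6 = 120 km/h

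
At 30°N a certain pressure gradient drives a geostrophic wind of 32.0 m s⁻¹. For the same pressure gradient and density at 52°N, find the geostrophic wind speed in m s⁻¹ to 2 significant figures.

20 m s⁻¹

With the same pressure gradient and density, V_g ∝ 1/f ∝ 1/sin φ.
V₂ = V₁ · sin φ₁ / sin φ₂ = 32.0 × sin 30° / sin 52°
V₂ = 32.0 × 0.5000/0.7880 = 20 m s⁻¹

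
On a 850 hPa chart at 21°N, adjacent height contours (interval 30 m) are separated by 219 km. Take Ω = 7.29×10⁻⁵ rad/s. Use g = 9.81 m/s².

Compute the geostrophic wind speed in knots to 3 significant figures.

Coriolis parameter at 21°N:
f = 2Ω sin φ = 2 × 7.29×10⁻⁵ × sin 21° = 5.23×10⁻⁵ s⁻¹
Height gradient: |∂Z/∂n| = 30 m / 219000 m = 1.37×10⁻⁴
On a pressure surface, geostrophic balance gives V_g = (g/f)|∂Z/∂n|:
V_g = 9.81 × 1.37×10⁻⁴ / 5.23×10⁻⁵ = 25.7 m/s
Converting: 25.7 m/s × 1.944 = 50.0 knots

50.0 knots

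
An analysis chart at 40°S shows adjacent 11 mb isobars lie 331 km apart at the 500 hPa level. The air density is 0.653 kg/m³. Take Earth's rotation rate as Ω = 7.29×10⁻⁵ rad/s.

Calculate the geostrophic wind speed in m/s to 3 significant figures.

54.3 m/s

Coriolis parameter at 40°S:
f = 2Ω sin φ = 2 × 7.29×10⁻⁵ × sin 40° = 9.37×10⁻⁵ s⁻¹
Pressure gradient: |∂P/∂n| = 1100 Pa / 331000 m = 3.32×10⁻³ Pa/m
Geostrophic balance (pressure-gradient force = Coriolis force):
V_g = (1/(fρ)) |∂P/∂n| = 3.32×10⁻³ / (9.37×10⁻⁵ × 0.653) = 54.3 m/s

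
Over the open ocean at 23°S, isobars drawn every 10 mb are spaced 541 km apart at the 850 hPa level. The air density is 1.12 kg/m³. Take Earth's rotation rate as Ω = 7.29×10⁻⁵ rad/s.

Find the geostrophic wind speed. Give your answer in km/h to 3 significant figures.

Coriolis parameter at 23°S:
f = 2Ω sin φ = 2 × 7.29×10⁻⁵ × sin 23° = 5.70×10⁻⁵ s⁻¹
Pressure gradient: |∂P/∂n| = 1000 Pa / 541000 m = 1.85×10⁻³ Pa/m
Geostrophic balance (pressure-gradient force = Coriolis force):
V_g = (1/(fρ)) |∂P/∂n| = 1.85×10⁻³ / (5.70×10⁻⁵ × 1.12) = 29.0 m/s
Converting: 29.0 m/s × 3.6 = 104 km/h

104 km/h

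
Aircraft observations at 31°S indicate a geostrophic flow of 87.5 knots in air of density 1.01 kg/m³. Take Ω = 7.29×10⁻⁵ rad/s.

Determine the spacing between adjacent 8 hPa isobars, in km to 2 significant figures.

Coriolis parameter at 31°S:
f = 2Ω sin φ = 2 × 7.29×10⁻⁵ × sin 31° = 7.51×10⁻⁵ s⁻¹
Wind speed in SI: 87.5 knots = 45.0 m/s
Geostrophic balance rearranged: |∂P/∂n| = f ρ V_g
|∂P/∂n| = 7.51×10⁻⁵ × 1.01 × 45.0 = 3.41×10⁻³ Pa/m
Isobar spacing: Δn = ΔP/|∂P/∂n| = 800 Pa / 3.41×10⁻³ Pa/m = 234329 m ≈ 230 km

230 km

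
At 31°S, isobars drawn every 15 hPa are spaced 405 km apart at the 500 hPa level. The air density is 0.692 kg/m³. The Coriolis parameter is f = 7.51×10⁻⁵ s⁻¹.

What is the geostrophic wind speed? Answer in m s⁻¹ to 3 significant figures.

71.3 m s⁻¹

Pressure gradient: |∂P/∂n| = 1500 Pa / 405000 m = 3.70×10⁻³ Pa/m
Geostrophic balance (pressure-gradient force = Coriolis force):
V_g = (1/(fρ)) |∂P/∂n| = 3.70×10⁻³ / (7.51×10⁻⁵ × 0.692) = 71.3 m/s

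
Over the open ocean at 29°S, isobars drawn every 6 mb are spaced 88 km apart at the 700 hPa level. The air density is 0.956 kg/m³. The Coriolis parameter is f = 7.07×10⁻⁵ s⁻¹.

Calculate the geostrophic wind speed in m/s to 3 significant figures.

Pressure gradient: |∂P/∂n| = 600 Pa / 88000 m = 6.82×10⁻³ Pa/m
Geostrophic balance (pressure-gradient force = Coriolis force):
V_g = (1/(fρ)) |∂P/∂n| = 6.82×10⁻³ / (7.07×10⁻⁵ × 0.956) = 101 m/s

101 m/s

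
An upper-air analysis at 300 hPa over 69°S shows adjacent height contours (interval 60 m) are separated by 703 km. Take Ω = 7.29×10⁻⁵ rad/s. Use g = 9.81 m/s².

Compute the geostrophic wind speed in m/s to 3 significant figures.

6.15 m/s

Coriolis parameter at 69°S:
f = 2Ω sin φ = 2 × 7.29×10⁻⁵ × sin 69° = 1.36×10⁻⁴ s⁻¹
Height gradient: |∂Z/∂n| = 60 m / 703000 m = 8.53×10⁻⁵
On a pressure surface, geostrophic balance gives V_g = (g/f)|∂Z/∂n|:
V_g = 9.81 × 8.53×10⁻⁵ / 1.36×10⁻⁴ = 6.15 m/s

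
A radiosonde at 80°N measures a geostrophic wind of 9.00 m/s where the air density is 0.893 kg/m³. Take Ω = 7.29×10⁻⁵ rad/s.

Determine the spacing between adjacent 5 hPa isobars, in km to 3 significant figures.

433 km

Coriolis parameter at 80°N:
f = 2Ω sin φ = 2 × 7.29×10⁻⁵ × sin 80° = 1.44×10⁻⁴ s⁻¹
Geostrophic balance rearranged: |∂P/∂n| = f ρ V_g
|∂P/∂n| = 1.44×10⁻⁴ × 0.893 × 9.00 = 1.15×10⁻³ Pa/m
Isobar spacing: Δn = ΔP/|∂P/∂n| = 500 Pa / 1.15×10⁻³ Pa/m = 433278 m ≈ 433 km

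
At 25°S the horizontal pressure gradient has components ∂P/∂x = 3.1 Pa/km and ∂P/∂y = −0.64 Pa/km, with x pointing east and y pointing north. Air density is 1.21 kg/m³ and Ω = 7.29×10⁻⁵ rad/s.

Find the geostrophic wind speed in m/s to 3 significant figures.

42.5 m/s

Coriolis parameter at 25°S:
f = 2Ω sin φ = 2 × 7.29×10⁻⁵ × sin 25° = 6.16×10⁻⁵ s⁻¹
In the Southern Hemisphere f is negative: f = −6.16×10⁻⁵ s⁻¹.
Component geostrophic relations (x east, y north):
u_g = −(1/(fρ)) ∂P/∂y,  v_g = (1/(fρ)) ∂P/∂x
u_g = −(−0.64×10⁻³)/(−6.16×10⁻⁵ × 1.21) = −8.58 m/s;  v_g = (3.1×10⁻³)/(−6.16×10⁻⁵ × 1.21) = −41.6 m/s
|V_g| = √(u_g² + v_g²) = 42.5 m/s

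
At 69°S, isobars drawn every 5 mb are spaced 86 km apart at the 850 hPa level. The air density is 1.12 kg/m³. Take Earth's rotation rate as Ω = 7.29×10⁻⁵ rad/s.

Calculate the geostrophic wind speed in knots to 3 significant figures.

74.1 knots

Coriolis parameter at 69°S:
f = 2Ω sin φ = 2 × 7.29×10⁻⁵ × sin 69° = 1.36×10⁻⁴ s⁻¹
Pressure gradient: |∂P/∂n| = 500 Pa / 86000 m = 5.81×10⁻³ Pa/m
Geostrophic balance (pressure-gradient force = Coriolis force):
V_g = (1/(fρ)) |∂P/∂n| = 5.81×10⁻³ / (1.36×10⁻⁴ × 1.12) = 38.1 m/s
Converting: 38.1 m/s × 1.944 = 74.1 knots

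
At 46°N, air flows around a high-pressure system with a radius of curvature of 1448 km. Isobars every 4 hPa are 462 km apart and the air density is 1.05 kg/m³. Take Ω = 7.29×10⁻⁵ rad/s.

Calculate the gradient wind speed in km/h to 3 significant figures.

29.9 km/h

Coriolis parameter at 46°N:
f = 2Ω sin φ = 2 × 7.29×10⁻⁵ × sin 46° = 1.05×10⁻⁴ s⁻¹
Pressure gradient: |∂P/∂n| = 400 Pa / 462000 m = 8.66×10⁻⁴ Pa/m
Geostrophic speed: V_g = |∂P/∂n|/(fρ) = 8.66×10⁻⁴/(1.05×10⁻⁴ × 1.05) = 7.86 m/s
Around a high, pressure-gradient force acts outward with centrifugal, so Coriolis balances both:
fV = (1/ρ)|∂P/∂n| + V²/R  →  V² − fR·V + fR·V_g = 0
With fR = 1.05×10⁻⁴ × 1448×10³ m = 152 m/s:
V = [fR − √((fR)² − 4 fR V_g)]/2 = [152 − √(152² − 4×152×7.86)]/2 = 8.32 m/s
Supergeostrophic (V > V_g = 7.86 m/s), as expected around a high.
Converting: 8.32 m/s × 3.6 = 29.9 km/h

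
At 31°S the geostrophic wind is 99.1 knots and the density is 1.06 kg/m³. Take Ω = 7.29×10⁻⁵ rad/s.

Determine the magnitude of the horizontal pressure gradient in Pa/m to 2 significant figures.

4.1×10⁻³ Pa/m

Coriolis parameter at 31°S:
f = 2Ω sin φ = 2 × 7.29×10⁻⁵ × sin 31° = 7.51×10⁻⁵ s⁻¹
Wind speed in SI: 99.1 knots = 51.0 m/s
Geostrophic balance rearranged: |∂P/∂n| = f ρ V_g
|∂P/∂n| = 7.51×10⁻⁵ × 1.06 × 51.0 = 4.06×10⁻³ Pa/m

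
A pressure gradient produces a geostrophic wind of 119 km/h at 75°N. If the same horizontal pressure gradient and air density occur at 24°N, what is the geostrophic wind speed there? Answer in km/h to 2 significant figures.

280 km/h

With the same pressure gradient and density, V_g ∝ 1/f ∝ 1/sin φ.
V₂ = V₁ · sin φ₁ / sin φ₂ = 119 × sin 75° / sin 24°
V₂ = 119 × 0.9659/0.4067 = 280 km/h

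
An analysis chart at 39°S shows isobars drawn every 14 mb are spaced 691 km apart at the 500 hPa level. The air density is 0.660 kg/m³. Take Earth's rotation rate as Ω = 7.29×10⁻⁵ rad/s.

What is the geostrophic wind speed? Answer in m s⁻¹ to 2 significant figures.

Coriolis parameter at 39°S:
f = 2Ω sin φ = 2 × 7.29×10⁻⁵ × sin 39° = 9.18×10⁻⁵ s⁻¹
Pressure gradient: |∂P/∂n| = 1400 Pa / 691000 m = 2.03×10⁻³ Pa/m
Geostrophic balance (pressure-gradient force = Coriolis force):
V_g = (1/(fρ)) |∂P/∂n| = 2.03×10⁻³ / (9.18×10⁻⁵ × 0.660) = 33.5 m/s

33 m s⁻¹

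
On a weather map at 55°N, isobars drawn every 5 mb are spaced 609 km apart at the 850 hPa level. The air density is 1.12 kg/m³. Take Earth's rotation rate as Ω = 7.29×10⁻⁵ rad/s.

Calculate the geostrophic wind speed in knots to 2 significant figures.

12 knots

Coriolis parameter at 55°N:
f = 2Ω sin φ = 2 × 7.29×10⁻⁵ × sin 55° = 1.19×10⁻⁴ s⁻¹
Pressure gradient: |∂P/∂n| = 500 Pa / 609000 m = 8.21×10⁻⁴ Pa/m
Geostrophic balance (pressure-gradient force = Coriolis force):
V_g = (1/(fρ)) |∂P/∂n| = 8.21×10⁻⁴ / (1.19×10⁻⁴ × 1.12) = 6.14 m/s
Converting: 6.14 m/s × 1.944 = 12 knots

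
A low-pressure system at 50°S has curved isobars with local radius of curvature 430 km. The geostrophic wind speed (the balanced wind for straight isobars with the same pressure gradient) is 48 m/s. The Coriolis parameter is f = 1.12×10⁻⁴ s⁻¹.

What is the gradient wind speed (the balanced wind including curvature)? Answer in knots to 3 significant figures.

57.7 knots

Around a low, centrifugal force acts outward with Coriolis, so pressure-gradient force balances both:
(1/ρ)|∂P/∂n| = fV + V²/R  →  V² + fR·V − fR·V_g = 0
With fR = 1.12×10⁻⁴ × 430×10³ m = 48.2 m/s:
V = [−fR + √((fR)² + 4 fR V_g)]/2 = [−48.2 + √(48.2² + 4×48.2×48)]/2 = 29.7 m/s
Subgeostrophic (V < V_g = 48 m/s), as expected around a low.
Converting: 29.7 m/s × 1.944 = 57.7 knots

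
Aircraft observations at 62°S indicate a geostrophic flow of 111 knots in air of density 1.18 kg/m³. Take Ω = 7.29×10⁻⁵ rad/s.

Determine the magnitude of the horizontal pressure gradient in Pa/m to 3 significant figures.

Coriolis parameter at 62°S:
f = 2Ω sin φ = 2 × 7.29×10⁻⁵ × sin 62° = 1.29×10⁻⁴ s⁻¹
Wind speed in SI: 111 knots = 57.1 m/s
Geostrophic balance rearranged: |∂P/∂n| = f ρ V_g
|∂P/∂n| = 1.29×10⁻⁴ × 1.18 × 57.1 = 8.67×10⁻³ Pa/m

8.67×10⁻³ Pa/m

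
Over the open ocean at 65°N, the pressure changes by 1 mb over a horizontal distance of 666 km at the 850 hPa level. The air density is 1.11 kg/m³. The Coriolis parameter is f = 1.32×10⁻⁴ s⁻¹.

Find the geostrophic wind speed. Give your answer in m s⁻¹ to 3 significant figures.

Pressure gradient: |∂P/∂n| = 100 Pa / 666000 m = 1.50×10⁻⁴ Pa/m
Geostrophic balance (pressure-gradient force = Coriolis force):
V_g = (1/(fρ)) |∂P/∂n| = 1.50×10⁻⁴ / (1.32×10⁻⁴ × 1.11) = 1.02 m/s

1.02 m s⁻¹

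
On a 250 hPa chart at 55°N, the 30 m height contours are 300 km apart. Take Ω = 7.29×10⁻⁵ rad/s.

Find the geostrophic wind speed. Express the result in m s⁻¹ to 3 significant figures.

8.21 m s⁻¹

Coriolis parameter at 55°N:
f = 2Ω sin φ = 2 × 7.29×10⁻⁵ × sin 55° = 1.19×10⁻⁴ s⁻¹
Height gradient: |∂Z/∂n| = 30 m / 300000 m = 1.00×10⁻⁴
On a pressure surface, geostrophic balance gives V_g = (g/f)|∂Z/∂n|:
V_g = 9.81 × 1.00×10⁻⁴ / 1.19×10⁻⁴ = 8.21 m/s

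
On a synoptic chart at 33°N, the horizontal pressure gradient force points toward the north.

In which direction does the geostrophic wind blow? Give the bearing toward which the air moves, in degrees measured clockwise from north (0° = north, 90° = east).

090°

The pressure-gradient force points toward the north (bearing 000°).
Geostrophic balance: in the Northern Hemisphere the Coriolis force deflects motion to the right, so the geostrophic wind blows 90° to the right of the pressure-gradient force (low pressure on the left).
Rotating 000° by 90° clockwise gives 090° — the wind blows toward the east.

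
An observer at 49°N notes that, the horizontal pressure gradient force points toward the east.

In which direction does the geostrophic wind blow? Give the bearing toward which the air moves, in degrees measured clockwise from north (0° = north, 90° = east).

The pressure-gradient force points toward the east (bearing 090°).
Geostrophic balance: in the Northern Hemisphere the Coriolis force deflects motion to the right, so the geostrophic wind blows 90° to the right of the pressure-gradient force (low pressure on the left).
Rotating 090° by 90° clockwise gives 180° — the wind blows toward the south.

180°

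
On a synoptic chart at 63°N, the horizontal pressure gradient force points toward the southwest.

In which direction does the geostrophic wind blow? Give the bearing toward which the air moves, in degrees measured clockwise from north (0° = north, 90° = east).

315°

The pressure-gradient force points toward the southwest (bearing 225°).
Geostrophic balance: in the Northern Hemisphere the Coriolis force deflects motion to the right, so the geostrophic wind blows 90° to the right of the pressure-gradient force (low pressure on the left).
Rotating 225° by 90° clockwise gives 315° — the wind blows toward the northwest.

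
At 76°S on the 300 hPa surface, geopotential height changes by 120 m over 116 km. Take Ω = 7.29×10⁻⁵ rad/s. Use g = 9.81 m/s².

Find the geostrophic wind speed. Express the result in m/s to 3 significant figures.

Coriolis parameter at 76°S:
f = 2Ω sin φ = 2 × 7.29×10⁻⁵ × sin 76° = 1.41×10⁻⁴ s⁻¹
Height gradient: |∂Z/∂n| = 120 m / 116000 m = 1.03×10⁻³
On a pressure surface, geostrophic balance gives V_g = (g/f)|∂Z/∂n|:
V_g = 9.81 × 1.03×10⁻³ / 1.41×10⁻⁴ = 71.7 m/s

71.7 m/s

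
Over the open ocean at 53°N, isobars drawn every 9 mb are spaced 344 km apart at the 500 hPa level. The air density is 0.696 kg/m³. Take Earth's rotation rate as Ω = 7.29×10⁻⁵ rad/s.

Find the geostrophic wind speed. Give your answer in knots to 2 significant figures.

Coriolis parameter at 53°N:
f = 2Ω sin φ = 2 × 7.29×10⁻⁵ × sin 53° = 1.16×10⁻⁴ s⁻¹
Pressure gradient: |∂P/∂n| = 900 Pa / 344000 m = 2.62×10⁻³ Pa/m
Geostrophic balance (pressure-gradient force = Coriolis force):
V_g = (1/(fρ)) |∂P/∂n| = 2.62×10⁻³ / (1.16×10⁻⁴ × 0.696) = 32.3 m/s
Converting: 32.3 m/s × 1.944 = 63 knots

63 knots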